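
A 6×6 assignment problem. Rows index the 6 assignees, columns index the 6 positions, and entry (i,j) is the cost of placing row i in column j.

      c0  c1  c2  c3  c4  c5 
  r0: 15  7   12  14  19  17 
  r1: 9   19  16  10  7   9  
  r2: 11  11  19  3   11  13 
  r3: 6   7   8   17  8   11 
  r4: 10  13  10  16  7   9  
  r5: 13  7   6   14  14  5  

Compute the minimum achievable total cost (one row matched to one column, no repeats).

Minimum assignment cost: 38

one of 3 optimal assignments: row0→col1 (cost 7), row1→col4 (cost 7), row2→col3 (cost 3), row3→col0 (cost 6), row4→col2 (cost 10), row5→col5 (cost 5)
total = 7 + 7 + 3 + 6 + 10 + 5 = 38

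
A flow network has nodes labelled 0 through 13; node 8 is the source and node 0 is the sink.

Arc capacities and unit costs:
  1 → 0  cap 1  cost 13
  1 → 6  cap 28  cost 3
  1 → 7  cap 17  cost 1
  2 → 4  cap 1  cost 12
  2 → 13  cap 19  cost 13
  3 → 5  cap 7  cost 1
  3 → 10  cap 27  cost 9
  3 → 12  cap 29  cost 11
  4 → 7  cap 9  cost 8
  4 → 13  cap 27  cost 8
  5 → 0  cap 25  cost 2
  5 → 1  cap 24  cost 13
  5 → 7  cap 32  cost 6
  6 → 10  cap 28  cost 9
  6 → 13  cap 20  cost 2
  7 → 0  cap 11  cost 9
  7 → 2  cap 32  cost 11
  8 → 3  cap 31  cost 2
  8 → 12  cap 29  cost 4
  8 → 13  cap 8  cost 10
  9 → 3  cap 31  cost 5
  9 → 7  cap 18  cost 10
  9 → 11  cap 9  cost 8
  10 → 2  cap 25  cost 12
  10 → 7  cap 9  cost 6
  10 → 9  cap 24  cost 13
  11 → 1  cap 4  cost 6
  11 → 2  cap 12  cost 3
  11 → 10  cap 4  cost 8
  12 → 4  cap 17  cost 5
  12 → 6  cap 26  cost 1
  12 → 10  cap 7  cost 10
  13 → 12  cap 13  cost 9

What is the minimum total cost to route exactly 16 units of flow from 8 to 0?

shortest-cost path #1: 8→3→5→0 push 7 @ unit cost 5 (adds 35)
shortest-cost path #2: 8→12→4→7→0 push 9 @ unit cost 26 (adds 234)
total cost = 269

Minimum cost for 16 units: 269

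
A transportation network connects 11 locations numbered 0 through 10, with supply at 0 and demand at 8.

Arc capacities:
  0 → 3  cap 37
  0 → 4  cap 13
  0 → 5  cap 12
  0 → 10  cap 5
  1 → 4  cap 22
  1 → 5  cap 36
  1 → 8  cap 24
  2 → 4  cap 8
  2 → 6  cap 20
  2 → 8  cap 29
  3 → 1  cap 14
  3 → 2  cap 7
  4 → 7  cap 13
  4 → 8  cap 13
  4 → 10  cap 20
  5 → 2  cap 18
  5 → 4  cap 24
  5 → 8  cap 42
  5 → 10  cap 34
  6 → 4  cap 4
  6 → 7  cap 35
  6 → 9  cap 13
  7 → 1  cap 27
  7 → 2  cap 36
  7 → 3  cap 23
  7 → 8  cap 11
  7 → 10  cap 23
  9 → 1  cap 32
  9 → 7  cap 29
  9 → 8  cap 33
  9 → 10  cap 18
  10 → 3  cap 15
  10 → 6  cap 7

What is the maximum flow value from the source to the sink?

augment #1: 0→4→8 bottleneck 13, total now 13
augment #2: 0→5→8 bottleneck 12, total now 25
augment #3: 0→3→1→8 bottleneck 14, total now 39
augment #4: 0→3→2→8 bottleneck 7, total now 46
augment #5: 0→10→6→7→8 bottleneck 5, total now 51

Maximum flow value: 51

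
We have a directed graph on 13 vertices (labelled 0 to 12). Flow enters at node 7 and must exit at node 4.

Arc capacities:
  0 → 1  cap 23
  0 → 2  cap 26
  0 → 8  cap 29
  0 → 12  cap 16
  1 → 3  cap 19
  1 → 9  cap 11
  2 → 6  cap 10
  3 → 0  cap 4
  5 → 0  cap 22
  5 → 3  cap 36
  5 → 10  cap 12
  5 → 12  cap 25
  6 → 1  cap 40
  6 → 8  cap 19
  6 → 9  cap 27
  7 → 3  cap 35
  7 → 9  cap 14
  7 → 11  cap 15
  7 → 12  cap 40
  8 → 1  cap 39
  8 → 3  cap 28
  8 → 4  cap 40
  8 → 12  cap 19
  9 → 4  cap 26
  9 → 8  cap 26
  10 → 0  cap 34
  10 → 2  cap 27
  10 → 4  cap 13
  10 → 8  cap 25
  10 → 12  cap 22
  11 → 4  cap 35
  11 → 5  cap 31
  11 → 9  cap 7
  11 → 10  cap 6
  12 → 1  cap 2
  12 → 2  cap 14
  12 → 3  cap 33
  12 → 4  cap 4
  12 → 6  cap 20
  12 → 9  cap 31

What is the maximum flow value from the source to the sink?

Maximum flow value: 73

augment #1: 7→9→4 bottleneck 14, total now 14
augment #2: 7→11→4 bottleneck 15, total now 29
augment #3: 7→12→4 bottleneck 4, total now 33
augment #4: 7→12→9→4 bottleneck 12, total now 45
augment #5: 7→3→0→8→4 bottleneck 4, total now 49
augment #6: 7→12→6→8→4 bottleneck 19, total now 68
augment #7: 7→12→9→8→4 bottleneck 5, total now 73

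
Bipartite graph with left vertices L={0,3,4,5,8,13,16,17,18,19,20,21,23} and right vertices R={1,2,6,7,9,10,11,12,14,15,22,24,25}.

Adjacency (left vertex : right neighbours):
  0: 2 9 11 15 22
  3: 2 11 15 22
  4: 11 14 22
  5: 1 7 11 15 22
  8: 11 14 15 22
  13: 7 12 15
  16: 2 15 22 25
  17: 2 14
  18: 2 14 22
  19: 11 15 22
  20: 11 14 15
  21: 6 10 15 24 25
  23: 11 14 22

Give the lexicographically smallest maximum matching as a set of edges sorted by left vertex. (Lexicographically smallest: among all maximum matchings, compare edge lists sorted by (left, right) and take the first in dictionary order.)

|M| = 10 (so the lex-smallest maximum matching has 10 edges)
process left vertices in ascending order; for each, take the smallest-labelled available neighbour that still permits 10 edges overall, or leave it unmatched if none does
lex-smallest matching: {0-9, 3-2, 4-11, 5-1, 8-14, 13-7, 16-25, 18-22, 19-15, 21-6}

Lex-smallest maximum matching: {(0,9), (3,2), (4,11), (5,1), (8,14), (13,7), (16,25), (18,22), (19,15), (21,6)}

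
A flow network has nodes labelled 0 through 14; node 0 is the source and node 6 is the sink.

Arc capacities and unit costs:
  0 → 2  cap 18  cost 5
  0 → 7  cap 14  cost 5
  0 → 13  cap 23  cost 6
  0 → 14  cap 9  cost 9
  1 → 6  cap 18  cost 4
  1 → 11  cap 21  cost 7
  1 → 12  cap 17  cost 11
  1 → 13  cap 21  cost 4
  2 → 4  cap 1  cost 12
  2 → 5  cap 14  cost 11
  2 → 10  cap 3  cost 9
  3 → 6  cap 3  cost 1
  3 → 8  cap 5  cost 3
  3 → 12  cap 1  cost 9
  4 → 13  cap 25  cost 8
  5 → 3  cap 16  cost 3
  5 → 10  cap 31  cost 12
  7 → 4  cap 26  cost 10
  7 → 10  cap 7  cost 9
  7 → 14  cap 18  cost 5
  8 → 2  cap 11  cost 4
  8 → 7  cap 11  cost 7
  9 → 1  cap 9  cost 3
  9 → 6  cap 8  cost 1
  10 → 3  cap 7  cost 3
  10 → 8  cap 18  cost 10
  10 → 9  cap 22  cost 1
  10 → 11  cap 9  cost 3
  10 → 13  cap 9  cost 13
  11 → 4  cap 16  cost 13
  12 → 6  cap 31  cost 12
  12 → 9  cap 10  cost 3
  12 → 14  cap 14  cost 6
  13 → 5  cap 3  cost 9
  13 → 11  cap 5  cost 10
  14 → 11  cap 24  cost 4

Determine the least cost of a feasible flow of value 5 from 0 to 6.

Minimum cost for 5 units: 80

shortest-cost path #1: 0→2→10→9→6 push 3 @ unit cost 16 (adds 48)
shortest-cost path #2: 0→7→10→9→6 push 2 @ unit cost 16 (adds 32)
total cost = 80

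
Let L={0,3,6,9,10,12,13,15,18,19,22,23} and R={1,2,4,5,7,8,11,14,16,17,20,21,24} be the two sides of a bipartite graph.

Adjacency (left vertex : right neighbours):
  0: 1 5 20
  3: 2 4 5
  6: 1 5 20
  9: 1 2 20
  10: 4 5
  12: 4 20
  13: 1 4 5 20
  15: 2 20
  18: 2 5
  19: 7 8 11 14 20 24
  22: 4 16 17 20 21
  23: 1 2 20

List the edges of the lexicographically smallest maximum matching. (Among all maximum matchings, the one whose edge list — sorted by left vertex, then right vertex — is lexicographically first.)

|M| = 7 (so the lex-smallest maximum matching has 7 edges)
process left vertices in ascending order; for each, take the smallest-labelled available neighbour that still permits 7 edges overall, or leave it unmatched if none does
lex-smallest matching: {0-1, 3-2, 6-5, 9-20, 10-4, 19-7, 22-16}

Lex-smallest maximum matching: {(0,1), (3,2), (6,5), (9,20), (10,4), (19,7), (22,16)}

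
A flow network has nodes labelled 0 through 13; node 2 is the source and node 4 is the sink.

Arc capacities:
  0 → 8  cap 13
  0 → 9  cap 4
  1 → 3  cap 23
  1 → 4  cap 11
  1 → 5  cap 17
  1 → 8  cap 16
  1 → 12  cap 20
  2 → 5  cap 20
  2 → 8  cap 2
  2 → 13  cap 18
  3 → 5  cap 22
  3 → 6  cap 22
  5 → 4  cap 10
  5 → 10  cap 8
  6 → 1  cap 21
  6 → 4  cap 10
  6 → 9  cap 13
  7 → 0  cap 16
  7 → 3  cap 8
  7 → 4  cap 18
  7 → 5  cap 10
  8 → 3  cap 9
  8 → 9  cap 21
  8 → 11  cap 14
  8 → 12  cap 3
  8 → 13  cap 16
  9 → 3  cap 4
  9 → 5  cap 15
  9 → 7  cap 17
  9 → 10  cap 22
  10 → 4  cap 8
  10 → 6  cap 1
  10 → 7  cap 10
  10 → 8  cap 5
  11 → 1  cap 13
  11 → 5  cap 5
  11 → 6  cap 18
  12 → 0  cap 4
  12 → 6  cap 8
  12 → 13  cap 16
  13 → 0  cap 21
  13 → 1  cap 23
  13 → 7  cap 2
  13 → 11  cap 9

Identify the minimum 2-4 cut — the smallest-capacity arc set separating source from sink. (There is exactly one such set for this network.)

augment #1: 2→5→4 push 10
augment #2: 2→5→10→4 push 8
augment #3: 2→13→1→4 push 11
augment #4: 2→13→7→4 push 2
augment #5: 2→8→3→6→4 push 2
augment #6: 2→13→11→6→4 push 5
max flow = 38; residual-reachable set from 2 gives S-side
cut edges (S→T): {(2,8), (2,13), (5,4), (5,10)} total cap 38

Min-cut arcs: {(2,8), (2,13), (5,4), (5,10)} (total capacity 38)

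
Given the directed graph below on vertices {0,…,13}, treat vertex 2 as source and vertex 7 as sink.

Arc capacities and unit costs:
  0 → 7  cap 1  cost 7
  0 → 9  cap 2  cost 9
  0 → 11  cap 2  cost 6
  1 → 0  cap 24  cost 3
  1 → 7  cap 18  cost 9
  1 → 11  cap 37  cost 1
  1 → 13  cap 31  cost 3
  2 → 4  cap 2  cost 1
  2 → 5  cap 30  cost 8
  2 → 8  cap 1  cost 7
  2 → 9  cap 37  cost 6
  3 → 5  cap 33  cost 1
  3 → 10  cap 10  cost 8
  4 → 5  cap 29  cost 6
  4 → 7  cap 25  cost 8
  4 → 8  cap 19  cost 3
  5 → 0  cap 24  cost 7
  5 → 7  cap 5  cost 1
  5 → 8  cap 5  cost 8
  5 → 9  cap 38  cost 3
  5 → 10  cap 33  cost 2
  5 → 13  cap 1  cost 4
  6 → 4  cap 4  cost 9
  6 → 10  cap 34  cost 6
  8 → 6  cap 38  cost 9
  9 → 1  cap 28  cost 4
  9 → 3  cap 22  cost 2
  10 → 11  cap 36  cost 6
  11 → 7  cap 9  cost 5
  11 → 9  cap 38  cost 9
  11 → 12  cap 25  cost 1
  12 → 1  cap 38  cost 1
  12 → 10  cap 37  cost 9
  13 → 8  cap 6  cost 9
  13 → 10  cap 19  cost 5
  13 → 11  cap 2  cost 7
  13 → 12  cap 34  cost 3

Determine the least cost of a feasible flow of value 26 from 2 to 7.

Minimum cost for 26 units: 397

shortest-cost path #1: 2→4→5→7 push 2 @ unit cost 8 (adds 16)
shortest-cost path #2: 2→5→7 push 3 @ unit cost 9 (adds 27)
shortest-cost path #3: 2→5→4→7 push 2 @ unit cost 10 (adds 20)
shortest-cost path #4: 2→9→1→11→7 push 9 @ unit cost 16 (adds 144)
shortest-cost path #5: 2→9→1→7 push 10 @ unit cost 19 (adds 190)
total cost = 397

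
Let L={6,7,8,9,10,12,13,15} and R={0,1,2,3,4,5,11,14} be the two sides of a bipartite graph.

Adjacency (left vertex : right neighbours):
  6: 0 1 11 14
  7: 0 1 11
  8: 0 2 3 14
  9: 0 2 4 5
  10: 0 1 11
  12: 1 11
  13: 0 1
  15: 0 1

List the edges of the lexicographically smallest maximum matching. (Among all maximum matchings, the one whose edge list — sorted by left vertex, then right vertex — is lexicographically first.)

|M| = 6 (so the lex-smallest maximum matching has 6 edges)
process left vertices in ascending order; for each, take the smallest-labelled available neighbour that still permits 6 edges overall, or leave it unmatched if none does
lex-smallest matching: {6-14, 7-0, 8-2, 9-4, 10-1, 12-11}

Lex-smallest maximum matching: {(6,14), (7,0), (8,2), (9,4), (10,1), (12,11)}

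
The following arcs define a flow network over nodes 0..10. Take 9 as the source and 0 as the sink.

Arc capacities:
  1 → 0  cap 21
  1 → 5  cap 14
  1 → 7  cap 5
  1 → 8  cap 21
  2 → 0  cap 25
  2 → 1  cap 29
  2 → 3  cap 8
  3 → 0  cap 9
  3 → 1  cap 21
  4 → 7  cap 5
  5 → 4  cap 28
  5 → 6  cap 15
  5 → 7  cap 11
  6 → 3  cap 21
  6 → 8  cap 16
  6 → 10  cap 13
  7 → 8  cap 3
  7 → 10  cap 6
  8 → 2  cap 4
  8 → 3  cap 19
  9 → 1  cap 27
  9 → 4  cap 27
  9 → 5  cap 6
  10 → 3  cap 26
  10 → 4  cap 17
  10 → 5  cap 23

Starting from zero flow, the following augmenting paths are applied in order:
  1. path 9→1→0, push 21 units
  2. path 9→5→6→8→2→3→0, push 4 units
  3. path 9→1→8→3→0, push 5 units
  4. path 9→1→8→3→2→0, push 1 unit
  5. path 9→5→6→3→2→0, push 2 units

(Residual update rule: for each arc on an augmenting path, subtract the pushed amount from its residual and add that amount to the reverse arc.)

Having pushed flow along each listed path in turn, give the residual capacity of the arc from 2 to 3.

Residual capacity of (2,3): 7

after path 1 (9→1→0, push 21): res(2,3)=8
after path 2 (9→5→6→8→2→3→0, push 4): res(2,3)=4
after path 3 (9→1→8→3→0, push 5): res(2,3)=4
after path 4 (9→1→8→3→2→0, push 1): res(2,3)=5
after path 5 (9→5→6→3→2→0, push 2): res(2,3)=7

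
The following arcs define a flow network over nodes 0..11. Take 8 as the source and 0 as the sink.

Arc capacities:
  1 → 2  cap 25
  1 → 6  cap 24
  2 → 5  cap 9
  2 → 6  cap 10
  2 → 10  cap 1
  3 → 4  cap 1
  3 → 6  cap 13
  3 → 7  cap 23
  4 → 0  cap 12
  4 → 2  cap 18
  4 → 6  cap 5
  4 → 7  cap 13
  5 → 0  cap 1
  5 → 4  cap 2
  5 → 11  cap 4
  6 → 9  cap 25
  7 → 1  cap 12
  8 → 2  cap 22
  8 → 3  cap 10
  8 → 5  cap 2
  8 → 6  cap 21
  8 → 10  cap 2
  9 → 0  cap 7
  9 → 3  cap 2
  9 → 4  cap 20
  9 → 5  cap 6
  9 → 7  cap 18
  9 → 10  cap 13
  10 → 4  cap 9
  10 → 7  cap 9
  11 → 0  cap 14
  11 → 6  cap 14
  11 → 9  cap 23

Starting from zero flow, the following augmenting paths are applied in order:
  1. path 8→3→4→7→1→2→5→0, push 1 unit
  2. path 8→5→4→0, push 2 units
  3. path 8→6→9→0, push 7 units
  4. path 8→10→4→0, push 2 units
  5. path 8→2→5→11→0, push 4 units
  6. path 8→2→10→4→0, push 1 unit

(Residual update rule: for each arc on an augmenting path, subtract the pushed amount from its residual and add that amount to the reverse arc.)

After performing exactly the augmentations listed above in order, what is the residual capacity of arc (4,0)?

after path 1 (8→3→4→7→1→2→5→0, push 1): res(4,0)=12
after path 2 (8→5→4→0, push 2): res(4,0)=10
after path 3 (8→6→9→0, push 7): res(4,0)=10
after path 4 (8→10→4→0, push 2): res(4,0)=8
after path 5 (8→2→5→11→0, push 4): res(4,0)=8
after path 6 (8→2→10→4→0, push 1): res(4,0)=7

Residual capacity of (4,0): 7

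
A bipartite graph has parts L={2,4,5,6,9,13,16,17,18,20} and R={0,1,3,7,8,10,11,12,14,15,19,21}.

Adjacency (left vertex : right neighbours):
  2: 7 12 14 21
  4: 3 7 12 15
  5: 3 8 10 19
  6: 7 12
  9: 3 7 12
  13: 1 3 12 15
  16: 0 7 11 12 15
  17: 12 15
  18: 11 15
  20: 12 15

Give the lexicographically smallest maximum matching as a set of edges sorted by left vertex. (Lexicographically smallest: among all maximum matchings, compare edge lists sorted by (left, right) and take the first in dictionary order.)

|M| = 9 (so the lex-smallest maximum matching has 9 edges)
process left vertices in ascending order; for each, take the smallest-labelled available neighbour that still permits 9 edges overall, or leave it unmatched if none does
lex-smallest matching: {2-14, 4-3, 5-8, 6-7, 9-12, 13-1, 16-0, 17-15, 18-11}

Lex-smallest maximum matching: {(2,14), (4,3), (5,8), (6,7), (9,12), (13,1), (16,0), (17,15), (18,11)}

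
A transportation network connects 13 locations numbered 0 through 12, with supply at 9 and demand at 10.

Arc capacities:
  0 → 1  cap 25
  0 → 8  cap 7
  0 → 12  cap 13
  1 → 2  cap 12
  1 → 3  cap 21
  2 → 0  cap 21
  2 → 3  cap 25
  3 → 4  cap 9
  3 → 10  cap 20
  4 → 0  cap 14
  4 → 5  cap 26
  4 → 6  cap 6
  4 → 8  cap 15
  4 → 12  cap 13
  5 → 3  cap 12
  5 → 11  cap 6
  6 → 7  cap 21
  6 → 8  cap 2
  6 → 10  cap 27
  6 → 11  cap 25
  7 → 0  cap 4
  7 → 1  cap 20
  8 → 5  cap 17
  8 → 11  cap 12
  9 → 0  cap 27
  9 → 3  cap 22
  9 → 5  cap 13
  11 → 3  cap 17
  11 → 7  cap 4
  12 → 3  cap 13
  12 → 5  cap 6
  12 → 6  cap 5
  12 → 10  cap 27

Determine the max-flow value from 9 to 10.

augment #1: 9→3→10 bottleneck 20, total now 20
augment #2: 9→0→12→10 bottleneck 13, total now 33
augment #3: 9→3→4→6→10 bottleneck 2, total now 35
augment #4: 9→5→3→4→6→10 bottleneck 4, total now 39
augment #5: 9→5→3→4→12→10 bottleneck 3, total now 42

Maximum flow value: 42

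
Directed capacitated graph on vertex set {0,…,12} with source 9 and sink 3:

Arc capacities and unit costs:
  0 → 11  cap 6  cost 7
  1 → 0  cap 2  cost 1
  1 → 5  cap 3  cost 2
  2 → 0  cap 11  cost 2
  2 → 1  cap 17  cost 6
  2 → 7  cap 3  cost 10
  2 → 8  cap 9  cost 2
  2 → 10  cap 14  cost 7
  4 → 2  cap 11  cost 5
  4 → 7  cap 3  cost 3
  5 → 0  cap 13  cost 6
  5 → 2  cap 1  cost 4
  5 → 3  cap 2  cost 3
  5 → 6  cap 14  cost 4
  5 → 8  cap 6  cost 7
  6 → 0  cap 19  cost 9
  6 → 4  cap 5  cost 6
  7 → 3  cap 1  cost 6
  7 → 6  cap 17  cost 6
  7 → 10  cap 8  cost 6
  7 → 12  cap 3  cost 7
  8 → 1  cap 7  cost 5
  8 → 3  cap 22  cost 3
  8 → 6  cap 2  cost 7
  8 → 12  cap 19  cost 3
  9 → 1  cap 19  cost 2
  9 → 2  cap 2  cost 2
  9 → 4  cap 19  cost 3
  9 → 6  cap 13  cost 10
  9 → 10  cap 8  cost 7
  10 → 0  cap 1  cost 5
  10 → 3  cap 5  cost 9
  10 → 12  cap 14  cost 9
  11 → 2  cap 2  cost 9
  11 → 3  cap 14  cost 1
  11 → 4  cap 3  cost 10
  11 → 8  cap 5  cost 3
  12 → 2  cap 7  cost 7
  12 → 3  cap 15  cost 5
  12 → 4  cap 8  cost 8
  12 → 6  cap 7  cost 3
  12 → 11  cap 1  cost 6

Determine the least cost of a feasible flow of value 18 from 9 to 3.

Minimum cost for 18 units: 215

shortest-cost path #1: 9→1→5→3 push 2 @ unit cost 7 (adds 14)
shortest-cost path #2: 9→2→8→3 push 2 @ unit cost 7 (adds 14)
shortest-cost path #3: 9→1→0→11→3 push 2 @ unit cost 11 (adds 22)
shortest-cost path #4: 9→4→7→3 push 1 @ unit cost 12 (adds 12)
shortest-cost path #5: 9→4→2→8→3 push 7 @ unit cost 13 (adds 91)
shortest-cost path #6: 9→1→5→8→3 push 1 @ unit cost 14 (adds 14)
shortest-cost path #7: 9→10→3 push 3 @ unit cost 16 (adds 48)
total cost = 215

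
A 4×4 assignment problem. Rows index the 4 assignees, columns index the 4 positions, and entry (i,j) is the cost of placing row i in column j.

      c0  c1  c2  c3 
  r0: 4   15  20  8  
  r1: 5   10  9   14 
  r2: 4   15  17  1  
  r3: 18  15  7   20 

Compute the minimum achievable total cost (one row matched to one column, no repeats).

optimal assignment: row0→col0 (cost 4), row1→col1 (cost 10), row2→col3 (cost 1), row3→col2 (cost 7)
total = 4 + 10 + 1 + 7 = 22

Minimum assignment cost: 22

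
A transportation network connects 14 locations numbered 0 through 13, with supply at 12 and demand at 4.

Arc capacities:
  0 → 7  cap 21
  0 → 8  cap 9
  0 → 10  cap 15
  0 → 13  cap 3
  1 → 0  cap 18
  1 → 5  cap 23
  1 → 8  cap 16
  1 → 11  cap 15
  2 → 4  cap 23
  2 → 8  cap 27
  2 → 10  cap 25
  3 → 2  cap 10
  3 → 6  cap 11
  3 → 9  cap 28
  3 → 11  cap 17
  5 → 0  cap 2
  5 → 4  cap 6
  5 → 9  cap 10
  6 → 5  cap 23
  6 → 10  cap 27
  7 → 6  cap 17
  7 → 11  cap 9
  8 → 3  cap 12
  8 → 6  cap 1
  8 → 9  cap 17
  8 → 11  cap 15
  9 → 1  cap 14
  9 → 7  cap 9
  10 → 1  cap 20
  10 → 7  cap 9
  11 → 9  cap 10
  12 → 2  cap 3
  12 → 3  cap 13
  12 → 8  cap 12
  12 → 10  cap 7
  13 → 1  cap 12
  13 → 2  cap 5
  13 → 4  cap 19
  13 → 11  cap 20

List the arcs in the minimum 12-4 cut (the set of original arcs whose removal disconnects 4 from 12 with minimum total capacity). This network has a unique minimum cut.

augment #1: 12→2→4 push 3
augment #2: 12→3→2→4 push 10
augment #3: 12→3→6→5→4 push 3
augment #4: 12→8→6→5→4 push 1
augment #5: 12→10→1→5→4 push 2
augment #6: 12→10→1→0→13→4 push 3
max flow = 22; residual-reachable set from 12 gives S-side
cut edges (S→T): {(0,13), (3,2), (5,4), (12,2)} total cap 22

Min-cut arcs: {(0,13), (3,2), (5,4), (12,2)} (total capacity 22)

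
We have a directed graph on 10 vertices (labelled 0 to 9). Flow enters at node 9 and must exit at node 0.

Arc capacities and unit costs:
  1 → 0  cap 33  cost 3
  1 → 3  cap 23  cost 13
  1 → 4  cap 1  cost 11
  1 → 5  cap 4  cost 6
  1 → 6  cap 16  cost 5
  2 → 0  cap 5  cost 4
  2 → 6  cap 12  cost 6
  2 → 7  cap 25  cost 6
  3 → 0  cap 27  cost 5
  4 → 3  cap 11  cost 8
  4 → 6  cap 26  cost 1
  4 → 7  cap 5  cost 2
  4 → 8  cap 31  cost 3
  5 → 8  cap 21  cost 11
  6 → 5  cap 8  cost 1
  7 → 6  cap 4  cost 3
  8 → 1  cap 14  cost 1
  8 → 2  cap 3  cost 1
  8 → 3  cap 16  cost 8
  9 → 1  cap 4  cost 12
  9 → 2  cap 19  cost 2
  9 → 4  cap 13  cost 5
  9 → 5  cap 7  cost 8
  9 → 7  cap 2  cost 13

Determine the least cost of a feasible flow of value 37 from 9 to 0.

Minimum cost for 37 units: 692

shortest-cost path #1: 9→2→0 push 5 @ unit cost 6 (adds 30)
shortest-cost path #2: 9→4→8→1→0 push 13 @ unit cost 12 (adds 156)
shortest-cost path #3: 9→1→0 push 4 @ unit cost 15 (adds 60)
shortest-cost path #4: 9→5→8→1→0 push 1 @ unit cost 23 (adds 23)
shortest-cost path #5: 9→5→8→4→3→0 push 6 @ unit cost 29 (adds 174)
shortest-cost path #6: 9→2→6→5→8→4→3→0 push 5 @ unit cost 30 (adds 150)
shortest-cost path #7: 9→2→6→5→8→3→0 push 3 @ unit cost 33 (adds 99)
total cost = 692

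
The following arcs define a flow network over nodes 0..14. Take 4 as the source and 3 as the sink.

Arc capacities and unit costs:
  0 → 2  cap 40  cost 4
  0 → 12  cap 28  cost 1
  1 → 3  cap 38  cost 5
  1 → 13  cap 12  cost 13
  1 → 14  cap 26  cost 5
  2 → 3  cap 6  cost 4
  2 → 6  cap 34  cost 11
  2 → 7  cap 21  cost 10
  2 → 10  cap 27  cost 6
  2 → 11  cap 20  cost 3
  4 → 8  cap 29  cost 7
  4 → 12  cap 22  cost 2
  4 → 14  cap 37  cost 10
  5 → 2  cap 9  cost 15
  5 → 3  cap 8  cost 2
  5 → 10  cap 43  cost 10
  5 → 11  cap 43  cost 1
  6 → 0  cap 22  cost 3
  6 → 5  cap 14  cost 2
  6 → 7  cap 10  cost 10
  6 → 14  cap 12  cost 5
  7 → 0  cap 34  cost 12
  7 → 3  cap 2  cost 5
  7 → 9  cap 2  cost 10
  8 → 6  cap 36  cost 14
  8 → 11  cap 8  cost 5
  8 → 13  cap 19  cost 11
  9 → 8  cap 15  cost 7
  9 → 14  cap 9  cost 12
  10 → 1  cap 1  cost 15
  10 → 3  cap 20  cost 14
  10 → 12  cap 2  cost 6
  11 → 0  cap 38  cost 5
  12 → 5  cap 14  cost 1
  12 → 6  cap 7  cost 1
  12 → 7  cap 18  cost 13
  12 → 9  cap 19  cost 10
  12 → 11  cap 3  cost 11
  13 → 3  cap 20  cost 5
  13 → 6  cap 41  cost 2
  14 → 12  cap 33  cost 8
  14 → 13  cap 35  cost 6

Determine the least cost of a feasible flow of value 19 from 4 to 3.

shortest-cost path #1: 4→12→5→3 push 8 @ unit cost 5 (adds 40)
shortest-cost path #2: 4→12→6→0→2→3 push 6 @ unit cost 14 (adds 84)
shortest-cost path #3: 4→12→6→7→3 push 1 @ unit cost 18 (adds 18)
shortest-cost path #4: 4→12→7→3 push 1 @ unit cost 20 (adds 20)
shortest-cost path #5: 4→14→13→3 push 3 @ unit cost 21 (adds 63)
total cost = 225

Minimum cost for 19 units: 225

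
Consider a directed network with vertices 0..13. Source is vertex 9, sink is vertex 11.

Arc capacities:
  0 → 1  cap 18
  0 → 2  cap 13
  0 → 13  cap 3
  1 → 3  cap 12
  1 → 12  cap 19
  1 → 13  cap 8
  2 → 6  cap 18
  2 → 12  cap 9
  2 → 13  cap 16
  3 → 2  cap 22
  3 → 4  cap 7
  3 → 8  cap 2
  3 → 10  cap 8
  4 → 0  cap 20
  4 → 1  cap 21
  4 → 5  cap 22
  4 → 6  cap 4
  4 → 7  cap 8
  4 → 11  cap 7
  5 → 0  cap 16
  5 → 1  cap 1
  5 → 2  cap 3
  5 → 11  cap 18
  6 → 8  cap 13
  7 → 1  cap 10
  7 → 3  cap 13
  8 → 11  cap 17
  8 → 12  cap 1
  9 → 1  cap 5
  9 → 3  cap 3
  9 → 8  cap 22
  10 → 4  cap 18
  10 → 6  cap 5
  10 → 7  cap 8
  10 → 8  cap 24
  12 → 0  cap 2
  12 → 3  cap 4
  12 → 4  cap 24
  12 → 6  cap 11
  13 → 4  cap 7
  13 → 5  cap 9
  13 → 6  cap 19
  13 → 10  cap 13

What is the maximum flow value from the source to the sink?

augment #1: 9→8→11 bottleneck 17, total now 17
augment #2: 9→3→4→11 bottleneck 3, total now 20
augment #3: 9→1→3→4→11 bottleneck 4, total now 24
augment #4: 9→1→13→5→11 bottleneck 1, total now 25
augment #5: 9→8→12→4→5→11 bottleneck 1, total now 26

Maximum flow value: 26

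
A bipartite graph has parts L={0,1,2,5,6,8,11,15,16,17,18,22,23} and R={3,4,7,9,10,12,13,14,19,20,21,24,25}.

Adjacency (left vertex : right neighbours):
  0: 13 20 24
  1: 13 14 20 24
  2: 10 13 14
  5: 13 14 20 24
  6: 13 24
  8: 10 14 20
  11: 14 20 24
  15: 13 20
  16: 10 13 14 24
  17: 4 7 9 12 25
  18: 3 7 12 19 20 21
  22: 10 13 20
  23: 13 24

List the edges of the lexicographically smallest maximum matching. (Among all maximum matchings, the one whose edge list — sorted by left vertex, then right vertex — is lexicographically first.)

|M| = 7 (so the lex-smallest maximum matching has 7 edges)
process left vertices in ascending order; for each, take the smallest-labelled available neighbour that still permits 7 edges overall, or leave it unmatched if none does
lex-smallest matching: {0-13, 1-14, 2-10, 5-20, 6-24, 17-4, 18-3}

Lex-smallest maximum matching: {(0,13), (1,14), (2,10), (5,20), (6,24), (17,4), (18,3)}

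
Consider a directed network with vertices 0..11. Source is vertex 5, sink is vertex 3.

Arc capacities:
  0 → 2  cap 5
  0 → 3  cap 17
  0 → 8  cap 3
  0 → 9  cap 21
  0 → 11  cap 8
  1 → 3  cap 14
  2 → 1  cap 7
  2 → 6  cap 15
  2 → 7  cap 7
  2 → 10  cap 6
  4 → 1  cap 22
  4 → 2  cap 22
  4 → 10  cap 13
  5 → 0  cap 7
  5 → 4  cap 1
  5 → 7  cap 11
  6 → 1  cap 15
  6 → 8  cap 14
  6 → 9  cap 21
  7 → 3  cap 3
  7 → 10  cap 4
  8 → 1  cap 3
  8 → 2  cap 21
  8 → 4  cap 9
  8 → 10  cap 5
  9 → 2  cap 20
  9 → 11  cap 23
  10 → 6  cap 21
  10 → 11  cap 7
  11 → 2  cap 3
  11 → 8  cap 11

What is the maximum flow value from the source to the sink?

augment #1: 5→0→3 bottleneck 7, total now 7
augment #2: 5→7→3 bottleneck 3, total now 10
augment #3: 5→4→1→3 bottleneck 1, total now 11
augment #4: 5→7→10→6→1→3 bottleneck 4, total now 15

Maximum flow value: 15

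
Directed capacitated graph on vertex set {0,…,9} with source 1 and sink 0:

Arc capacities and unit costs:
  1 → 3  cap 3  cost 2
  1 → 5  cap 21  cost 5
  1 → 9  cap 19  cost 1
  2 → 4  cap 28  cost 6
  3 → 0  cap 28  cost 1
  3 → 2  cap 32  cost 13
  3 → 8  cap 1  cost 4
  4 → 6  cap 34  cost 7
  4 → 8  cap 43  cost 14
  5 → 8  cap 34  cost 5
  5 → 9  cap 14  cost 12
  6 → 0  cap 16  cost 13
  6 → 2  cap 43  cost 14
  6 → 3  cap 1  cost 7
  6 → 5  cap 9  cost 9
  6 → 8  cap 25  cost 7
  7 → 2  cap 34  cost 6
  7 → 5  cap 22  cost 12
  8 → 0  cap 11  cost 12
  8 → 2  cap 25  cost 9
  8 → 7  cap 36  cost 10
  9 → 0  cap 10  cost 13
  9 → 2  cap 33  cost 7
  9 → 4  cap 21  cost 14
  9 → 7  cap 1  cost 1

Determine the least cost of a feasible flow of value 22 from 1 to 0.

Minimum cost for 22 units: 347

shortest-cost path #1: 1→3→0 push 3 @ unit cost 3 (adds 9)
shortest-cost path #2: 1→9→0 push 10 @ unit cost 14 (adds 140)
shortest-cost path #3: 1→5→8→0 push 9 @ unit cost 22 (adds 198)
total cost = 347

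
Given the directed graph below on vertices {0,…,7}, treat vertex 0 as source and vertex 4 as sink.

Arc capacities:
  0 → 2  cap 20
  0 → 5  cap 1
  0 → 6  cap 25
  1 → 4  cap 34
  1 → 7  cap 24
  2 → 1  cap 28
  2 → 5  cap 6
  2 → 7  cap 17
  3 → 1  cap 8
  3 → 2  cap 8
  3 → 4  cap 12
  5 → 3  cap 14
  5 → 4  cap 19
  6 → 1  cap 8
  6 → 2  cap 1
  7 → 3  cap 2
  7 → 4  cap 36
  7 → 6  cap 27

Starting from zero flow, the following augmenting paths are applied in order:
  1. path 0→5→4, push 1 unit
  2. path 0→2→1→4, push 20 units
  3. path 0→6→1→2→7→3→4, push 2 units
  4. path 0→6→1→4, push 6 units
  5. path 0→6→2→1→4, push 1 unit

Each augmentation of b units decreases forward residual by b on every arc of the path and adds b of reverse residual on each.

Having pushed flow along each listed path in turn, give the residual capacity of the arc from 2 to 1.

after path 1 (0→5→4, push 1): res(2,1)=28
after path 2 (0→2→1→4, push 20): res(2,1)=8
after path 3 (0→6→1→2→7→3→4, push 2): res(2,1)=10
after path 4 (0→6→1→4, push 6): res(2,1)=10
after path 5 (0→6→2→1→4, push 1): res(2,1)=9

Residual capacity of (2,1): 9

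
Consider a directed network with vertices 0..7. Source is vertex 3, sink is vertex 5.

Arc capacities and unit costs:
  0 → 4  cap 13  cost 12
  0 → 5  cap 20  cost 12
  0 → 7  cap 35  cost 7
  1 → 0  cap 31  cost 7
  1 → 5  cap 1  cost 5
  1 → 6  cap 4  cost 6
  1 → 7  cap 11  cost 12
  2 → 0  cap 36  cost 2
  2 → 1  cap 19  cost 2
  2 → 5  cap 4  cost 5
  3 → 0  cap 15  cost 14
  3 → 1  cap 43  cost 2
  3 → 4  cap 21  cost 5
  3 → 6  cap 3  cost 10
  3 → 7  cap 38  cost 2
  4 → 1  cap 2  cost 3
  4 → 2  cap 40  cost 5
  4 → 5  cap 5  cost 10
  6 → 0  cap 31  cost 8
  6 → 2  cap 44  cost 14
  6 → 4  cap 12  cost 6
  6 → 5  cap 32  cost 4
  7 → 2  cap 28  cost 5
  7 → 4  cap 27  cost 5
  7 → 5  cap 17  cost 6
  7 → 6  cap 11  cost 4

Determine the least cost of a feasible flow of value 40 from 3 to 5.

Minimum cost for 40 units: 391

shortest-cost path #1: 3→1→5 push 1 @ unit cost 7 (adds 7)
shortest-cost path #2: 3→7→5 push 17 @ unit cost 8 (adds 136)
shortest-cost path #3: 3→7→6→5 push 11 @ unit cost 10 (adds 110)
shortest-cost path #4: 3→7→2→5 push 4 @ unit cost 12 (adds 48)
shortest-cost path #5: 3→1→6→5 push 4 @ unit cost 12 (adds 48)
shortest-cost path #6: 3→6→5 push 3 @ unit cost 14 (adds 42)
total cost = 391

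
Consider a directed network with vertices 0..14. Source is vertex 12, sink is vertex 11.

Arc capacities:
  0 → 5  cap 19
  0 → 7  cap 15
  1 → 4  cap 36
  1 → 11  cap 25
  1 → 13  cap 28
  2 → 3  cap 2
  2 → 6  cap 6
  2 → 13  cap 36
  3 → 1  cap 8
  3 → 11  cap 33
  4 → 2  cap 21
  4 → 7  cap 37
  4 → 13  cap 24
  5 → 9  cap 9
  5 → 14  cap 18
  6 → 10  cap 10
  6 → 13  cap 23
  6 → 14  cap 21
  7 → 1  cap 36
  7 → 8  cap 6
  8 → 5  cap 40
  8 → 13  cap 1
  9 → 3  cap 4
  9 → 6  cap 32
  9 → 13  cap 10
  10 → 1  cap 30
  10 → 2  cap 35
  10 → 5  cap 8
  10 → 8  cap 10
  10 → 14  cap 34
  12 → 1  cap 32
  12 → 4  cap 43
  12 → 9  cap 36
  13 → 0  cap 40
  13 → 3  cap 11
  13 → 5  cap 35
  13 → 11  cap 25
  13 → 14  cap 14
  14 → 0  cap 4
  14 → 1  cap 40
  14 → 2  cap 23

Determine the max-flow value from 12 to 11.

Maximum flow value: 67

augment #1: 12→1→11 bottleneck 25, total now 25
augment #2: 12→1→13→11 bottleneck 7, total now 32
augment #3: 12→4→13→11 bottleneck 18, total now 50
augment #4: 12→9→3→11 bottleneck 4, total now 54
augment #5: 12→4→2→3→11 bottleneck 2, total now 56
augment #6: 12→4→13→3→11 bottleneck 6, total now 62
augment #7: 12→9→13→3→11 bottleneck 5, total now 67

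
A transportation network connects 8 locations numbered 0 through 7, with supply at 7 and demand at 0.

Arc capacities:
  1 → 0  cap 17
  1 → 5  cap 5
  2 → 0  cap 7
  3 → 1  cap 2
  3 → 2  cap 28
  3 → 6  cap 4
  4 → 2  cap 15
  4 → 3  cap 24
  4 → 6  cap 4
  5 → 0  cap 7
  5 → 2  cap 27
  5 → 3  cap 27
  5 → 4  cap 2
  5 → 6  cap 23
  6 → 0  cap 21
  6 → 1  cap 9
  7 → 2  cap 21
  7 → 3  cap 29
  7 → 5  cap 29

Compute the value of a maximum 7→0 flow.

Maximum flow value: 42

augment #1: 7→2→0 bottleneck 7, total now 7
augment #2: 7→5→0 bottleneck 7, total now 14
augment #3: 7→3→1→0 bottleneck 2, total now 16
augment #4: 7→3→6→0 bottleneck 4, total now 20
augment #5: 7→5→6→0 bottleneck 17, total now 37
augment #6: 7→5→6→1→0 bottleneck 5, total now 42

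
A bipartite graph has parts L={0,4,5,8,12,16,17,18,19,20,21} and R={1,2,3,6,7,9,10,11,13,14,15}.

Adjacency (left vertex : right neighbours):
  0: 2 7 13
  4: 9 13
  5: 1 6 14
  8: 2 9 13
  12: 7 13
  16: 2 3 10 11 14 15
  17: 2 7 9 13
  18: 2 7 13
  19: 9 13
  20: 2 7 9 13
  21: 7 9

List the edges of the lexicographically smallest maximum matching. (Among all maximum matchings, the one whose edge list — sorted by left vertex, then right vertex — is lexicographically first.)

|M| = 6 (so the lex-smallest maximum matching has 6 edges)
process left vertices in ascending order; for each, take the smallest-labelled available neighbour that still permits 6 edges overall, or leave it unmatched if none does
lex-smallest matching: {0-2, 4-9, 5-1, 8-13, 12-7, 16-3}

Lex-smallest maximum matching: {(0,2), (4,9), (5,1), (8,13), (12,7), (16,3)}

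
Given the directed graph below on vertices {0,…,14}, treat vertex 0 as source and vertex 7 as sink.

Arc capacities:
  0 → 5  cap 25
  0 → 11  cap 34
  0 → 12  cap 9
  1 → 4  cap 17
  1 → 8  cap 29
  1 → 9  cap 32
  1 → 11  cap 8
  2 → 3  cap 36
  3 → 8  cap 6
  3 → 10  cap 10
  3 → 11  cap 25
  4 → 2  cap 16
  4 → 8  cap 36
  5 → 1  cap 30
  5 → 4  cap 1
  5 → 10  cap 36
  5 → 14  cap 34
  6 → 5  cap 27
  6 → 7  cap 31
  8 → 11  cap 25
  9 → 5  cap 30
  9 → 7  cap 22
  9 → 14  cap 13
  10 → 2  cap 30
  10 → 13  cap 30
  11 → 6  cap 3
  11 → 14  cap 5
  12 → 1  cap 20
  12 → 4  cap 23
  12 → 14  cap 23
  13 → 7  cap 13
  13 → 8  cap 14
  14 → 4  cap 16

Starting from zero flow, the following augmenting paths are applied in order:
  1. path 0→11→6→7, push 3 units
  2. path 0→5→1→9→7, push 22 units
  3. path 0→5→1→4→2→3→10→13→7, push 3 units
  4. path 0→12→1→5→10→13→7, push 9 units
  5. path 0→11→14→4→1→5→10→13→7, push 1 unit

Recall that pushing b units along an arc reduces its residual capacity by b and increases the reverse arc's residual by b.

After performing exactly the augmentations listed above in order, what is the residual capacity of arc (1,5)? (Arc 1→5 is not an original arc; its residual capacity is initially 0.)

Residual capacity of (1,5): 15

after path 1 (0→11→6→7, push 3): res(1,5)=0
after path 2 (0→5→1→9→7, push 22): res(1,5)=22
after path 3 (0→5→1→4→2→3→10→13→7, push 3): res(1,5)=25
after path 4 (0→12→1→5→10→13→7, push 9): res(1,5)=16
after path 5 (0→11→14→4→1→5→10→13→7, push 1): res(1,5)=15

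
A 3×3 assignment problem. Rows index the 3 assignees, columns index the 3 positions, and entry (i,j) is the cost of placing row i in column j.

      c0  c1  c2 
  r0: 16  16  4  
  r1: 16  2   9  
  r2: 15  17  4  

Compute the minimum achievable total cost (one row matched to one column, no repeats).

Minimum assignment cost: 21

optimal assignment: row0→col2 (cost 4), row1→col1 (cost 2), row2→col0 (cost 15)
total = 4 + 2 + 15 = 21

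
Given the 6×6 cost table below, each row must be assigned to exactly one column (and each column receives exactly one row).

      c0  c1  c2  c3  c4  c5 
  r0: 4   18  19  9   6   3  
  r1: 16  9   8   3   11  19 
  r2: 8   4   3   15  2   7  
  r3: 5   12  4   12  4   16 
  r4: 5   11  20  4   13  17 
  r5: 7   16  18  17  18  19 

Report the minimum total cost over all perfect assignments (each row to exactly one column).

Minimum assignment cost: 29

optimal assignment: row0→col5 (cost 3), row1→col1 (cost 9), row2→col4 (cost 2), row3→col2 (cost 4), row4→col3 (cost 4), row5→col0 (cost 7)
total = 3 + 9 + 2 + 4 + 4 + 7 = 29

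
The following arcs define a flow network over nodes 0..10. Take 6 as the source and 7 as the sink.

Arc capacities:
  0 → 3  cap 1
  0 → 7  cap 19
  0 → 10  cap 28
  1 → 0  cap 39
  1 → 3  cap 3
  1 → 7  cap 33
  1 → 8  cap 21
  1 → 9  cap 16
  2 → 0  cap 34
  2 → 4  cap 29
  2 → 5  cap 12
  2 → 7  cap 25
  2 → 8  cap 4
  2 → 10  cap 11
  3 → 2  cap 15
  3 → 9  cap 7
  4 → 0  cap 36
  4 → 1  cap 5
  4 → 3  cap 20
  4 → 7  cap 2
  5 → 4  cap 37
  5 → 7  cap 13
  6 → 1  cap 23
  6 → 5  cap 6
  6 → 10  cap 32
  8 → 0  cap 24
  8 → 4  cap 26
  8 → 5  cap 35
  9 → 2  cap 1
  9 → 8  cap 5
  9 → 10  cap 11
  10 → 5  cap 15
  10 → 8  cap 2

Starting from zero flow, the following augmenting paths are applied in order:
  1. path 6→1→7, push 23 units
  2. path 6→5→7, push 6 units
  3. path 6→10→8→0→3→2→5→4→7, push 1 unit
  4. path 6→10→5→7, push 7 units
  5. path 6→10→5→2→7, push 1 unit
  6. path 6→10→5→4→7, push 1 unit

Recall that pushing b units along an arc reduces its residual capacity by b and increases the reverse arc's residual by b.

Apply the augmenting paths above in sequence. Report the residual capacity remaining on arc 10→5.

Residual capacity of (10,5): 6

after path 1 (6→1→7, push 23): res(10,5)=15
after path 2 (6→5→7, push 6): res(10,5)=15
after path 3 (6→10→8→0→3→2→5→4→7, push 1): res(10,5)=15
after path 4 (6→10→5→7, push 7): res(10,5)=8
after path 5 (6→10→5→2→7, push 1): res(10,5)=7
after path 6 (6→10→5→4→7, push 1): res(10,5)=6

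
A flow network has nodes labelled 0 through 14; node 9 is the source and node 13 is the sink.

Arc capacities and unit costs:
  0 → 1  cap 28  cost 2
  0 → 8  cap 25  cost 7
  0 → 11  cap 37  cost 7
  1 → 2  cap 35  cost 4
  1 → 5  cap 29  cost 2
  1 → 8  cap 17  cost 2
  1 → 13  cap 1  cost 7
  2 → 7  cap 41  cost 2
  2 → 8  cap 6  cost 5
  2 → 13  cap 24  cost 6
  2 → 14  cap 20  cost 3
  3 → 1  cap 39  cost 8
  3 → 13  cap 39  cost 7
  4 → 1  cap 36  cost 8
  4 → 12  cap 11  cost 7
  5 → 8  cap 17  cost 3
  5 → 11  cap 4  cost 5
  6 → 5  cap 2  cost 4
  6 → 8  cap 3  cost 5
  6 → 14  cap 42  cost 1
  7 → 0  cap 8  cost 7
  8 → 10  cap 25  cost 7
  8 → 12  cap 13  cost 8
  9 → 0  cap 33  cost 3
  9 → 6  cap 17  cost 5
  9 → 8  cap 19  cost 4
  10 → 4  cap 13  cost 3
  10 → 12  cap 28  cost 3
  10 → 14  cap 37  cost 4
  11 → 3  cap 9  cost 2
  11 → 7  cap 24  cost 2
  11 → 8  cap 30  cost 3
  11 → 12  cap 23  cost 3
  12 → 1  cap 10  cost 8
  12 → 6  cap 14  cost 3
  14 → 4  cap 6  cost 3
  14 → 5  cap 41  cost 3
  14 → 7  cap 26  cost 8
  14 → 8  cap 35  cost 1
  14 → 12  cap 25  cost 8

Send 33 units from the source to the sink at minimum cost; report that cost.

Minimum cost for 33 units: 524

shortest-cost path #1: 9→0→1→13 push 1 @ unit cost 12 (adds 12)
shortest-cost path #2: 9→0→1→2→13 push 24 @ unit cost 15 (adds 360)
shortest-cost path #3: 9→0→11→3→13 push 8 @ unit cost 19 (adds 152)
total cost = 524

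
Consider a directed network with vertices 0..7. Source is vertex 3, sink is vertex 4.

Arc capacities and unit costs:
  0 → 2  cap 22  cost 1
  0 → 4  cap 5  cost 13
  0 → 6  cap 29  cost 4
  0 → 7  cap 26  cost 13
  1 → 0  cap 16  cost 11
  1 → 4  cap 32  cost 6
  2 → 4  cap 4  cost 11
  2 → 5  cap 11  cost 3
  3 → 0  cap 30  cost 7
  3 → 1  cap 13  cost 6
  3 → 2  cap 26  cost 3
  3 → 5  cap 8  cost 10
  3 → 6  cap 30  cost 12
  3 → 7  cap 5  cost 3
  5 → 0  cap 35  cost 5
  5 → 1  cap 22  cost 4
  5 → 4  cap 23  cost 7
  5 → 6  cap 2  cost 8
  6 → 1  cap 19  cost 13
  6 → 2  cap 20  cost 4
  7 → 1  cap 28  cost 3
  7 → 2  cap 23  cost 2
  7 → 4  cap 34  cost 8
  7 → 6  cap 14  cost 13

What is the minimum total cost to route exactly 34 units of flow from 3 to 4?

Minimum cost for 34 units: 427

shortest-cost path #1: 3→7→4 push 5 @ unit cost 11 (adds 55)
shortest-cost path #2: 3→1→4 push 13 @ unit cost 12 (adds 156)
shortest-cost path #3: 3→2→5→4 push 11 @ unit cost 13 (adds 143)
shortest-cost path #4: 3→2→4 push 4 @ unit cost 14 (adds 56)
shortest-cost path #5: 3→5→4 push 1 @ unit cost 17 (adds 17)
total cost = 427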